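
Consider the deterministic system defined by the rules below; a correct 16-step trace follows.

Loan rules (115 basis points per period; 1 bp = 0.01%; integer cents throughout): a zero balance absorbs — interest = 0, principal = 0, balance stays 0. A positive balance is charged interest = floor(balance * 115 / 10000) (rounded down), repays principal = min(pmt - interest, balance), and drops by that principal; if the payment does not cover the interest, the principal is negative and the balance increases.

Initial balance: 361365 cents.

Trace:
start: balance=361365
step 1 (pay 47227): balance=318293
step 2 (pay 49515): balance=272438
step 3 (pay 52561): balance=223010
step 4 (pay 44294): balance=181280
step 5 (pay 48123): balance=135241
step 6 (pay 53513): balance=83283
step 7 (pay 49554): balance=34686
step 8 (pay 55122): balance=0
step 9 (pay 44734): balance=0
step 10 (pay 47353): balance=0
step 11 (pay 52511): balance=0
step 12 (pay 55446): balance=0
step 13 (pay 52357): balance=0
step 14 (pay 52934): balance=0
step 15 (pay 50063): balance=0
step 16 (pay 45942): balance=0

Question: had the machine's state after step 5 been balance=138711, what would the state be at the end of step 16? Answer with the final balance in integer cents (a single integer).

0

state after step 5 := balance=138711
step 6 (pay 53513): balance=86793
step 7 (pay 49554): balance=38237
step 8 (pay 55122): balance=0
step 9 (pay 44734): balance=0
step 10 (pay 47353): balance=0
step 11 (pay 52511): balance=0
step 12 (pay 55446): balance=0
step 13 (pay 52357): balance=0
step 14 (pay 52934): balance=0
step 15 (pay 50063): balance=0
step 16 (pay 45942): balance=0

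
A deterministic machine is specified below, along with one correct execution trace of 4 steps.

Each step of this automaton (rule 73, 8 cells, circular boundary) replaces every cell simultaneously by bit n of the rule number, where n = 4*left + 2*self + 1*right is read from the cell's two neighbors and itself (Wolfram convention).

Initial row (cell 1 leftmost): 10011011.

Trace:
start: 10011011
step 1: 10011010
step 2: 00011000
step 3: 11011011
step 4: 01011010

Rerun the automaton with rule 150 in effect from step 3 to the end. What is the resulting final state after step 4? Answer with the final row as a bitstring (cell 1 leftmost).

01111110

(re-executing steps 3..4 under rule 150; state before step 3: 00011000)
step 3: 00100100
step 4: 01111110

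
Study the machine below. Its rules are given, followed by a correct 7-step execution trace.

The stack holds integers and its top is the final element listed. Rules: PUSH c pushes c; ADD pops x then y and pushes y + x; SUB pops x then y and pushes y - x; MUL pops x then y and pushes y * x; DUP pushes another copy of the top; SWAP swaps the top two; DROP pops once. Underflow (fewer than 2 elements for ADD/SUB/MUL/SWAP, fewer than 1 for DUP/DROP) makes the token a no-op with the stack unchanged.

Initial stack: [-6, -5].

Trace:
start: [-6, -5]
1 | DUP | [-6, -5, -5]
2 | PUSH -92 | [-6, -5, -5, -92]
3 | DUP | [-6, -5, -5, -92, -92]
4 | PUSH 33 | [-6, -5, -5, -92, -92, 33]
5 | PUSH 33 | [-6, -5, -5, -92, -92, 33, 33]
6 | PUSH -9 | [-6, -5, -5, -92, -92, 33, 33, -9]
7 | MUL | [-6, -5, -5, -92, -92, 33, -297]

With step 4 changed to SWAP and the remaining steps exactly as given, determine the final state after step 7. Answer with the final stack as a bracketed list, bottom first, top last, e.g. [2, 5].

(re-executing from step 4 with the substitution; state before step 4: [-6, -5, -5, -92, -92])
4 | SWAP | [-6, -5, -5, -92, -92]
5 | PUSH 33 | [-6, -5, -5, -92, -92, 33]
6 | PUSH -9 | [-6, -5, -5, -92, -92, 33, -9]
7 | MUL | [-6, -5, -5, -92, -92, -297]

[-6, -5, -5, -92, -92, -297]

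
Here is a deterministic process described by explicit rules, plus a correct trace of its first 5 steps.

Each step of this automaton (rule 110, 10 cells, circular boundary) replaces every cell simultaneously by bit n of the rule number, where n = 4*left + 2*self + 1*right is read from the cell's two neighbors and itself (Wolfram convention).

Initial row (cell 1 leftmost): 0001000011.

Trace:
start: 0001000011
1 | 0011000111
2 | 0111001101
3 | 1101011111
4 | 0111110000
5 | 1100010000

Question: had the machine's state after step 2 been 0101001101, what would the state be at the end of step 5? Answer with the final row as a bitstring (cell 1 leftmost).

0011010000

state after step 2 := 0101001101
3 | 1111011111
4 | 0001110000
5 | 0011010000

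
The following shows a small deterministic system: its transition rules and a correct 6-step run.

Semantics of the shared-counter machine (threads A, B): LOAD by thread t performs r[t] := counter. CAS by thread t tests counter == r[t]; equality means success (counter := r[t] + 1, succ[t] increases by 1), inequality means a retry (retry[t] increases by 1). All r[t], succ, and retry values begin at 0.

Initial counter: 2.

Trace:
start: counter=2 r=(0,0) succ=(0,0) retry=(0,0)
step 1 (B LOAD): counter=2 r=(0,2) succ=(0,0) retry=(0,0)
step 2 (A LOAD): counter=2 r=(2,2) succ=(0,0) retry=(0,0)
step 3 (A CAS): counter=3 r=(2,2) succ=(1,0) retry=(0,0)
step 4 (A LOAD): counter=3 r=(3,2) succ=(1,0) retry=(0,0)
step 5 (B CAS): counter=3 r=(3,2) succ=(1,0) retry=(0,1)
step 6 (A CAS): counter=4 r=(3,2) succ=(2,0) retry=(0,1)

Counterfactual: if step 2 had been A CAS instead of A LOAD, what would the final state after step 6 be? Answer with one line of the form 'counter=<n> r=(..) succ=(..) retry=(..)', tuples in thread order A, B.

counter=3 r=(2,2) succ=(0,1) retry=(3,0)

(re-executing from step 2 with the substitution; state before step 2: counter=2 r=(0,2) succ=(0,0) retry=(0,0))
step 2 (A CAS): counter=2 r=(0,2) succ=(0,0) retry=(1,0)
step 3 (A CAS): counter=2 r=(0,2) succ=(0,0) retry=(2,0)
step 4 (A LOAD): counter=2 r=(2,2) succ=(0,0) retry=(2,0)
step 5 (B CAS): counter=3 r=(2,2) succ=(0,1) retry=(2,0)
step 6 (A CAS): counter=3 r=(2,2) succ=(0,1) retry=(3,0)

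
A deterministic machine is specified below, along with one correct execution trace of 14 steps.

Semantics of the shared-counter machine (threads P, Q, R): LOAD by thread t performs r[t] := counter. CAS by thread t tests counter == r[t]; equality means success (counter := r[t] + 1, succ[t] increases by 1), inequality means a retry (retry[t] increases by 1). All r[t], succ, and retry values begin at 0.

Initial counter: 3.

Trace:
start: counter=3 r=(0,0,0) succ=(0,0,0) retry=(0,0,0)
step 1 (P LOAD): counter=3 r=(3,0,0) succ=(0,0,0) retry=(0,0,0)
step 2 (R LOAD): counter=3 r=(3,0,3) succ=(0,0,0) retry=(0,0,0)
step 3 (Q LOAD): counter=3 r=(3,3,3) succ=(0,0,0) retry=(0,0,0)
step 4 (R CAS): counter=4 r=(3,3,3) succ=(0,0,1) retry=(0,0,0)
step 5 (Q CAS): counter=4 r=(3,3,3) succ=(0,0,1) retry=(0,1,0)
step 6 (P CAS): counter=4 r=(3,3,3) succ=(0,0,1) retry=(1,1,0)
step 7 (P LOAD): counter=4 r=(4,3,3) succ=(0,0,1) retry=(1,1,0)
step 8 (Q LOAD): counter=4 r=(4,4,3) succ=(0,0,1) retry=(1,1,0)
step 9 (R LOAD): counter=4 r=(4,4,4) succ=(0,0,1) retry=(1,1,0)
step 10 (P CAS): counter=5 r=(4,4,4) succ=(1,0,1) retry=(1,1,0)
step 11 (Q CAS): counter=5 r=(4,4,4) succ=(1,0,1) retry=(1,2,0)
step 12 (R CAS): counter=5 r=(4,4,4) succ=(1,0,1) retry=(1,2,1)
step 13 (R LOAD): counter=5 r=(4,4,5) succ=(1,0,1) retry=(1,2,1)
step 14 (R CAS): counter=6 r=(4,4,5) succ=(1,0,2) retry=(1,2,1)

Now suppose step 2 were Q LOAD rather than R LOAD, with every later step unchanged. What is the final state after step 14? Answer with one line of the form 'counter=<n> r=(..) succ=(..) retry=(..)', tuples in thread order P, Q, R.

counter=6 r=(4,4,5) succ=(1,1,1) retry=(1,1,2)

(re-executing from step 2 with the substitution; state before step 2: counter=3 r=(3,0,0) succ=(0,0,0) retry=(0,0,0))
step 2 (Q LOAD): counter=3 r=(3,3,0) succ=(0,0,0) retry=(0,0,0)
step 3 (Q LOAD): counter=3 r=(3,3,0) succ=(0,0,0) retry=(0,0,0)
step 4 (R CAS): counter=3 r=(3,3,0) succ=(0,0,0) retry=(0,0,1)
step 5 (Q CAS): counter=4 r=(3,3,0) succ=(0,1,0) retry=(0,0,1)
step 6 (P CAS): counter=4 r=(3,3,0) succ=(0,1,0) retry=(1,0,1)
step 7 (P LOAD): counter=4 r=(4,3,0) succ=(0,1,0) retry=(1,0,1)
step 8 (Q LOAD): counter=4 r=(4,4,0) succ=(0,1,0) retry=(1,0,1)
step 9 (R LOAD): counter=4 r=(4,4,4) succ=(0,1,0) retry=(1,0,1)
step 10 (P CAS): counter=5 r=(4,4,4) succ=(1,1,0) retry=(1,0,1)
step 11 (Q CAS): counter=5 r=(4,4,4) succ=(1,1,0) retry=(1,1,1)
step 12 (R CAS): counter=5 r=(4,4,4) succ=(1,1,0) retry=(1,1,2)
step 13 (R LOAD): counter=5 r=(4,4,5) succ=(1,1,0) retry=(1,1,2)
step 14 (R CAS): counter=6 r=(4,4,5) succ=(1,1,1) retry=(1,1,2)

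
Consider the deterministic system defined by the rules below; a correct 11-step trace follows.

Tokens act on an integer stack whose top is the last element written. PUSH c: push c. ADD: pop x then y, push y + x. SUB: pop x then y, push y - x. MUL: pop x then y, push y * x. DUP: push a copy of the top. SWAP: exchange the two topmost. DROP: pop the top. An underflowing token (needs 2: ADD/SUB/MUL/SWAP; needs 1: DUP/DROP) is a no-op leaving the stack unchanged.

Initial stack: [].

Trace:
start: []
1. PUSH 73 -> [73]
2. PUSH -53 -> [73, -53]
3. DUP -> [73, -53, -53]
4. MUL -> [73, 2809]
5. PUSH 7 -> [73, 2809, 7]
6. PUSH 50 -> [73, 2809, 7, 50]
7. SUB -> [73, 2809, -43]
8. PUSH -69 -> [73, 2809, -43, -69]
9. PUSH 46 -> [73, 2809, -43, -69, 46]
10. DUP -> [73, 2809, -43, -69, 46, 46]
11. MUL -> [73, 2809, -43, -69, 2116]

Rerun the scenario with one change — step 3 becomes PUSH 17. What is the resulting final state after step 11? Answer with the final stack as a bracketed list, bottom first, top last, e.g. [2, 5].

[73, -901, -43, -69, 2116]

(re-executing from step 3 with the substitution; state before step 3: [73, -53])
3. PUSH 17 -> [73, -53, 17]
4. MUL -> [73, -901]
5. PUSH 7 -> [73, -901, 7]
6. PUSH 50 -> [73, -901, 7, 50]
7. SUB -> [73, -901, -43]
8. PUSH -69 -> [73, -901, -43, -69]
9. PUSH 46 -> [73, -901, -43, -69, 46]
10. DUP -> [73, -901, -43, -69, 46, 46]
11. MUL -> [73, -901, -43, -69, 2116]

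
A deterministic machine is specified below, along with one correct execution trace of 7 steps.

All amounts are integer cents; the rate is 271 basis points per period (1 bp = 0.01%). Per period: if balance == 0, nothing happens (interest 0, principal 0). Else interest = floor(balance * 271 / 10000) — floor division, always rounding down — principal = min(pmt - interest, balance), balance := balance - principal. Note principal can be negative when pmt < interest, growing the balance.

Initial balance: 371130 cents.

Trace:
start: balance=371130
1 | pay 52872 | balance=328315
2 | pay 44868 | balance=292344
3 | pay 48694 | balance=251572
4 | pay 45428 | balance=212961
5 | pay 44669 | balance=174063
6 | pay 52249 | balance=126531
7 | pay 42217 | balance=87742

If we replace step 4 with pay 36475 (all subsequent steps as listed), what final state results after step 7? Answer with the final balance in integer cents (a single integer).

(re-executing from step 4 with the substitution; state before step 4: balance=251572)
4 | pay 36475 | balance=221914
5 | pay 44669 | balance=183258
6 | pay 52249 | balance=135975
7 | pay 42217 | balance=97442

97442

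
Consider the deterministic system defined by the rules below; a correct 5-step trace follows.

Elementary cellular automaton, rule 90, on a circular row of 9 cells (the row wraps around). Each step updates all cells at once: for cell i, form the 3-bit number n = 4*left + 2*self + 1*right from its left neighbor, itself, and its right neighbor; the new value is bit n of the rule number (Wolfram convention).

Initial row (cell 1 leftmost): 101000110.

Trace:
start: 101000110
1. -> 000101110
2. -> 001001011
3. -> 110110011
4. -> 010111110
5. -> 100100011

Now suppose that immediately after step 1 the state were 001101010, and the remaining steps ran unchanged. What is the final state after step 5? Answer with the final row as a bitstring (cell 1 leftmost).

state after step 1 := 001101010
2. -> 011100001
3. -> 010110010
4. -> 100111101
5. -> 111100101

111100101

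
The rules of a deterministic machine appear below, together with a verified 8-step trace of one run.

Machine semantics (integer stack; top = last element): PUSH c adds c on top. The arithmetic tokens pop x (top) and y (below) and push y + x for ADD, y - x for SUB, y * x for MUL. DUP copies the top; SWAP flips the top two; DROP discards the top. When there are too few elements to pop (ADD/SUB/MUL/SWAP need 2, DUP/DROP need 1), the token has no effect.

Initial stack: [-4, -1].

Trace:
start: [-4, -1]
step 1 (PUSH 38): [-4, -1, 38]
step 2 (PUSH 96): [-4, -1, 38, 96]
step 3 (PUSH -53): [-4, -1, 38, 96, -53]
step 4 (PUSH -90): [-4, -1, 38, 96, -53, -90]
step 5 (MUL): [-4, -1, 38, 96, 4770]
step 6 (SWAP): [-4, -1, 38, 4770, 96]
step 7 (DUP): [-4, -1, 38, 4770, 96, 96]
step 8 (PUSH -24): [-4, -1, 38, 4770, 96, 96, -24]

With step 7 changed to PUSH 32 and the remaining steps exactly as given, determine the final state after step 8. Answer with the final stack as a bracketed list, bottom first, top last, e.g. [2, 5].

(re-executing from step 7 with the substitution; state before step 7: [-4, -1, 38, 4770, 96])
step 7 (PUSH 32): [-4, -1, 38, 4770, 96, 32]
step 8 (PUSH -24): [-4, -1, 38, 4770, 96, 32, -24]

[-4, -1, 38, 4770, 96, 32, -24]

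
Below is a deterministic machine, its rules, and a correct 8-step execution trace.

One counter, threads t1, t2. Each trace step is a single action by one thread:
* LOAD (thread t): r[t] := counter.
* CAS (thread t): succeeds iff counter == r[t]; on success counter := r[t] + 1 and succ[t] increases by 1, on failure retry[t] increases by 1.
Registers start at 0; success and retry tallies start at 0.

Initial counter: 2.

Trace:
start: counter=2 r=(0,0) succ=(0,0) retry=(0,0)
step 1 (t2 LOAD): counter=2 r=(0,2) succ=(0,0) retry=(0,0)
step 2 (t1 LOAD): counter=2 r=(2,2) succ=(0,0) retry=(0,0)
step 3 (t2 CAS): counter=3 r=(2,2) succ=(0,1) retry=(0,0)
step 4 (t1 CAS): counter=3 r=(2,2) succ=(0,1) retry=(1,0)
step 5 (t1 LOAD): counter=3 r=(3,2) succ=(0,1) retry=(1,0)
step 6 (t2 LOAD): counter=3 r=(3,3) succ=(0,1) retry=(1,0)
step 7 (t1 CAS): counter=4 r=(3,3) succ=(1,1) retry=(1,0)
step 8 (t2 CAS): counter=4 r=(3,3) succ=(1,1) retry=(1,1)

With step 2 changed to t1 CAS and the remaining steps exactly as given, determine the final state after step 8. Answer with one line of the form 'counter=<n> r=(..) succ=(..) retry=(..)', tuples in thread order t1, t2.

(re-executing from step 2 with the substitution; state before step 2: counter=2 r=(0,2) succ=(0,0) retry=(0,0))
step 2 (t1 CAS): counter=2 r=(0,2) succ=(0,0) retry=(1,0)
step 3 (t2 CAS): counter=3 r=(0,2) succ=(0,1) retry=(1,0)
step 4 (t1 CAS): counter=3 r=(0,2) succ=(0,1) retry=(2,0)
step 5 (t1 LOAD): counter=3 r=(3,2) succ=(0,1) retry=(2,0)
step 6 (t2 LOAD): counter=3 r=(3,3) succ=(0,1) retry=(2,0)
step 7 (t1 CAS): counter=4 r=(3,3) succ=(1,1) retry=(2,0)
step 8 (t2 CAS): counter=4 r=(3,3) succ=(1,1) retry=(2,1)

counter=4 r=(3,3) succ=(1,1) retry=(2,1)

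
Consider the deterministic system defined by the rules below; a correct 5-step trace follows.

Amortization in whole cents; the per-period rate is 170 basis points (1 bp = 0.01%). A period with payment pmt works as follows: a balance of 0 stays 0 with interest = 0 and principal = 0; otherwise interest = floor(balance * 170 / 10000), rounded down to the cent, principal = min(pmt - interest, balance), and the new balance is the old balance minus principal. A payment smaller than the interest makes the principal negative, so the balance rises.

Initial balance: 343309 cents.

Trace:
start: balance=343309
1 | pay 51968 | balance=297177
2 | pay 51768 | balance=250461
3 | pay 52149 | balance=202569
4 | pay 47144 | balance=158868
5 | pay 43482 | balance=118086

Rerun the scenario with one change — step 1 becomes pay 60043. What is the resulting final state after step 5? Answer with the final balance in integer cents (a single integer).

109448

(re-executing from step 1 with the substitution; state before step 1: balance=343309)
1 | pay 60043 | balance=289102
2 | pay 51768 | balance=242248
3 | pay 52149 | balance=194217
4 | pay 47144 | balance=150374
5 | pay 43482 | balance=109448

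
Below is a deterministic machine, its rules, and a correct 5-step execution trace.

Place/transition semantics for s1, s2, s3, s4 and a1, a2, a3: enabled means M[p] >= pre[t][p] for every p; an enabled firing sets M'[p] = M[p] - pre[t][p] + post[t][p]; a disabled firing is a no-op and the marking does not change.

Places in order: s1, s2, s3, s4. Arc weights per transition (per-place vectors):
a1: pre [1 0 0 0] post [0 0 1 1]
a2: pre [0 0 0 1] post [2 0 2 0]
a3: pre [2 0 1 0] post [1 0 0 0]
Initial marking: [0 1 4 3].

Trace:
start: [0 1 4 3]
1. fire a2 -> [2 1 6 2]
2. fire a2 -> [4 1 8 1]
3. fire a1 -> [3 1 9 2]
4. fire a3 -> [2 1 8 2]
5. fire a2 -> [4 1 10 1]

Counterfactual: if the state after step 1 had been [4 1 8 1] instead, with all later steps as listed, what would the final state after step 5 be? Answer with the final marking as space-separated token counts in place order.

state after step 1 := [4 1 8 1]
2. fire a2 -> [6 1 10 0]
3. fire a1 -> [5 1 11 1]
4. fire a3 -> [4 1 10 1]
5. fire a2 -> [6 1 12 0]

6 1 12 0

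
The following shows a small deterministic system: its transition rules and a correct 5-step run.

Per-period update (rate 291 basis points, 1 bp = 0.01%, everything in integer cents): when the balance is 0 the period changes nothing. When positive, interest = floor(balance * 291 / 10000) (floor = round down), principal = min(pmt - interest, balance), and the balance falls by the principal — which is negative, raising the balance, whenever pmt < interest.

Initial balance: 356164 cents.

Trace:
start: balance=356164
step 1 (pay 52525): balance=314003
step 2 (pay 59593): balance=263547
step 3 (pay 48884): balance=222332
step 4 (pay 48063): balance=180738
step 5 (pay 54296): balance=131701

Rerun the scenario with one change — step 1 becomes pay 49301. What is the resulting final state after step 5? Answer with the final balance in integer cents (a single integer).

135317

(re-executing from step 1 with the substitution; state before step 1: balance=356164)
step 1 (pay 49301): balance=317227
step 2 (pay 59593): balance=266865
step 3 (pay 48884): balance=225746
step 4 (pay 48063): balance=184252
step 5 (pay 54296): balance=135317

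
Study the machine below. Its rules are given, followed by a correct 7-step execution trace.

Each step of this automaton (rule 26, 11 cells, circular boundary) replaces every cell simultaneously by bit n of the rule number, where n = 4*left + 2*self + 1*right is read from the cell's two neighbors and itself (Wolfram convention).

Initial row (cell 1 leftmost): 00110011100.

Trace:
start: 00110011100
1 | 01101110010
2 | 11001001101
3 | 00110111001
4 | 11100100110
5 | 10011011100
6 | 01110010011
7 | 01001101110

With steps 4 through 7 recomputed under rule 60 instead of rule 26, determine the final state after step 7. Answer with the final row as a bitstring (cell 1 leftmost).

(re-executing steps 4..7 under rule 60; state before step 4: 00110111001)
4 | 10101100101
5 | 01111010111
6 | 11000111100
7 | 10100100010

10100100010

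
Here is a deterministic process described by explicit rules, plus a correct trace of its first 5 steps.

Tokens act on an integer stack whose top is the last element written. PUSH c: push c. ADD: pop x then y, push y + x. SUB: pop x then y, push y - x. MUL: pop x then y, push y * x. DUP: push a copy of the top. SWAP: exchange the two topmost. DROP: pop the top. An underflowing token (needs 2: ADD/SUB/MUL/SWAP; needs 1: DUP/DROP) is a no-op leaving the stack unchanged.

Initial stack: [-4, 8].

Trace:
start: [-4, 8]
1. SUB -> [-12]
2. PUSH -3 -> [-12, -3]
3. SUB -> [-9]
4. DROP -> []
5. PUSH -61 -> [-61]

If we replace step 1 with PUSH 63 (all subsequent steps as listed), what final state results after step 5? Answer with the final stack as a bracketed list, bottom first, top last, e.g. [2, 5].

[-4, 8, -61]

(re-executing from step 1 with the substitution; state before step 1: [-4, 8])
1. PUSH 63 -> [-4, 8, 63]
2. PUSH -3 -> [-4, 8, 63, -3]
3. SUB -> [-4, 8, 66]
4. DROP -> [-4, 8]
5. PUSH -61 -> [-4, 8, -61]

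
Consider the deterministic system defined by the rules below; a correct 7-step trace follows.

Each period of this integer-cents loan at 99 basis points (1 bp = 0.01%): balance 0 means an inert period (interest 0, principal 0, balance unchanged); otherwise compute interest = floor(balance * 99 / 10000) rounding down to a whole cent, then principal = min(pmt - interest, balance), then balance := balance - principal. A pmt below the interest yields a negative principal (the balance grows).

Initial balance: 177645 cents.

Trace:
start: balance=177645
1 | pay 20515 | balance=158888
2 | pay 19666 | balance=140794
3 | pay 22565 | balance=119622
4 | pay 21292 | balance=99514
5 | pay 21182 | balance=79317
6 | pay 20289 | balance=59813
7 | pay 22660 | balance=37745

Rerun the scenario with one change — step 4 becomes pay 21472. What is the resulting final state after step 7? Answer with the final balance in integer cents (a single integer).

37559

(re-executing from step 4 with the substitution; state before step 4: balance=119622)
4 | pay 21472 | balance=99334
5 | pay 21182 | balance=79135
6 | pay 20289 | balance=59629
7 | pay 22660 | balance=37559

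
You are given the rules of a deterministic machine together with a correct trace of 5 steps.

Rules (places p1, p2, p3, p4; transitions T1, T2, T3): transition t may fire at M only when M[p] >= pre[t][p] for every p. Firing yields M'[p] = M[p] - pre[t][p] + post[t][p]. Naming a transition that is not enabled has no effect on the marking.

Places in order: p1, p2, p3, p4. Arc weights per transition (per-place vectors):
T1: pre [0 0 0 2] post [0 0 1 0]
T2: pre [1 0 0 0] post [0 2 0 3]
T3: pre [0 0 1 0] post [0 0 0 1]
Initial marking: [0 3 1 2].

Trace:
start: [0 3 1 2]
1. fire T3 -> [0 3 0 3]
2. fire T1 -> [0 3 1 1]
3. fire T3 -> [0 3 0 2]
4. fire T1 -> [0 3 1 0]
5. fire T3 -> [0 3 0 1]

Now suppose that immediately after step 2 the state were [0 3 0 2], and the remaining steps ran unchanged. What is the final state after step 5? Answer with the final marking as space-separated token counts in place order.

0 3 0 1

state after step 2 := [0 3 0 2]
3. fire T3 -> [0 3 0 2]
4. fire T1 -> [0 3 1 0]
5. fire T3 -> [0 3 0 1]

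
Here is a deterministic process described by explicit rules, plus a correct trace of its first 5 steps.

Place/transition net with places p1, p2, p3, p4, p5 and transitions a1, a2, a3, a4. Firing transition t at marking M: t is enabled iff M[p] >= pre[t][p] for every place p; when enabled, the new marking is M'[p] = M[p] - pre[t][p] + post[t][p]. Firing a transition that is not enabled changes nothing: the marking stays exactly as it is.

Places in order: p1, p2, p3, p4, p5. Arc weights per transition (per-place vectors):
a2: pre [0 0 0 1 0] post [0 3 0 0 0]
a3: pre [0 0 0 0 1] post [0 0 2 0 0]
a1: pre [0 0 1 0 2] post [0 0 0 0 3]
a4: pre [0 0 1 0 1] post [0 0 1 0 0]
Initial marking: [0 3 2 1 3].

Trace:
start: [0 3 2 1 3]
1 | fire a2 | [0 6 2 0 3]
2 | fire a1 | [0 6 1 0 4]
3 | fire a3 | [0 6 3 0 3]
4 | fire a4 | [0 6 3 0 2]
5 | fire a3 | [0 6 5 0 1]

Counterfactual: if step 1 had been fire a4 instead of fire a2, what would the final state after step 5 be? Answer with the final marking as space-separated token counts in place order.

(re-executing from step 1 with the substitution; state before step 1: [0 3 2 1 3])
1 | fire a4 | [0 3 2 1 2]
2 | fire a1 | [0 3 1 1 3]
3 | fire a3 | [0 3 3 1 2]
4 | fire a4 | [0 3 3 1 1]
5 | fire a3 | [0 3 5 1 0]

0 3 5 1 0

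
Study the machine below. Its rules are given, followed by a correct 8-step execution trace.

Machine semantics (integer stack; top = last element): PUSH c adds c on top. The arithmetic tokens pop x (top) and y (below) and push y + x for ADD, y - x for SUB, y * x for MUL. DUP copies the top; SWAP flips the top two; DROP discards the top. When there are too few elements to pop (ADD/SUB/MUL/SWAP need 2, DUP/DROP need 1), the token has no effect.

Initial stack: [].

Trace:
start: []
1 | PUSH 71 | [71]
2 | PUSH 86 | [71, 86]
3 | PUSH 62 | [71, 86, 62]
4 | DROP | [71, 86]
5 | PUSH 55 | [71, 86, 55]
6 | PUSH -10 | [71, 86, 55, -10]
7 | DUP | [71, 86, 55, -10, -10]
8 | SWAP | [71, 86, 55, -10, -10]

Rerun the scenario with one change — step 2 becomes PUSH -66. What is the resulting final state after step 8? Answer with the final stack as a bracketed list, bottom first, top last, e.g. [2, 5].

(re-executing from step 2 with the substitution; state before step 2: [71])
2 | PUSH -66 | [71, -66]
3 | PUSH 62 | [71, -66, 62]
4 | DROP | [71, -66]
5 | PUSH 55 | [71, -66, 55]
6 | PUSH -10 | [71, -66, 55, -10]
7 | DUP | [71, -66, 55, -10, -10]
8 | SWAP | [71, -66, 55, -10, -10]

[71, -66, 55, -10, -10]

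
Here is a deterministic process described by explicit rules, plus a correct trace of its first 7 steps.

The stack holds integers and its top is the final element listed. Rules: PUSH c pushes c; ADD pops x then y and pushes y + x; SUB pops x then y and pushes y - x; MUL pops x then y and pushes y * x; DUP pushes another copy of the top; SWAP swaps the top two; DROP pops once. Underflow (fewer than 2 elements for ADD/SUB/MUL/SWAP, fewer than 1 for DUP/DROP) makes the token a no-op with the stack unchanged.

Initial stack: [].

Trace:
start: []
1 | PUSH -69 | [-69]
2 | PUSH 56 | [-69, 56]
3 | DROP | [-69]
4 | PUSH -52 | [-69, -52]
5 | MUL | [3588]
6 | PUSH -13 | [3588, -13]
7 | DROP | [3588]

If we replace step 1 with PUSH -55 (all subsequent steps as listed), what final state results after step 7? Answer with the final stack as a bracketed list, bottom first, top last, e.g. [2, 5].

[2860]

(re-executing from step 1 with the substitution; state before step 1: [])
1 | PUSH -55 | [-55]
2 | PUSH 56 | [-55, 56]
3 | DROP | [-55]
4 | PUSH -52 | [-55, -52]
5 | MUL | [2860]
6 | PUSH -13 | [2860, -13]
7 | DROP | [2860]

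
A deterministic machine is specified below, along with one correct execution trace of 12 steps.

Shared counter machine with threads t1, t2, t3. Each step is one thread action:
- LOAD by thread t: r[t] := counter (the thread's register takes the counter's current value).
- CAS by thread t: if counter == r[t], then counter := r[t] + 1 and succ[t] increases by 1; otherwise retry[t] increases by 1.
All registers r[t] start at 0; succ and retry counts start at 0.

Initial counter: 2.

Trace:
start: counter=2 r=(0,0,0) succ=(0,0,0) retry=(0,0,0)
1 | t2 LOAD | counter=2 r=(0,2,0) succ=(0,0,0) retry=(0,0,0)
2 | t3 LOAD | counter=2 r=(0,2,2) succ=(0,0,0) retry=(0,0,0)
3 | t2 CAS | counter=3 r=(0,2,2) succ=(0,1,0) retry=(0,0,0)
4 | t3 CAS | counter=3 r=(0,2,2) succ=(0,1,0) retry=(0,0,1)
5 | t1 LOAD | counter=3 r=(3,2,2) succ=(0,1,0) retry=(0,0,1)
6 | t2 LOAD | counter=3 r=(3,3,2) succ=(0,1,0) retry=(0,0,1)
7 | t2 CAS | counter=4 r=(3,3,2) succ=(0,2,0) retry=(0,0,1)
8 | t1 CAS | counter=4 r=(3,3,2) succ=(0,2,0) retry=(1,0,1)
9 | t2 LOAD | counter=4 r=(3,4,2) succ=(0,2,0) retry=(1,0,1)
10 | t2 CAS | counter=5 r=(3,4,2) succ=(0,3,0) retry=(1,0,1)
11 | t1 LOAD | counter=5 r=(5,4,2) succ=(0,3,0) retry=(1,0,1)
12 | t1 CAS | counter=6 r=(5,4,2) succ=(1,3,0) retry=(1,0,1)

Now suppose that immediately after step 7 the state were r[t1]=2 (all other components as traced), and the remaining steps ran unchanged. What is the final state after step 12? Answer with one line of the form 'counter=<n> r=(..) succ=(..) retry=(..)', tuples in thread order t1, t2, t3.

state after step 7 := counter=4 r=(2,3,2) succ=(0,2,0) retry=(0,0,1)
8 | t1 CAS | counter=4 r=(2,3,2) succ=(0,2,0) retry=(1,0,1)
9 | t2 LOAD | counter=4 r=(2,4,2) succ=(0,2,0) retry=(1,0,1)
10 | t2 CAS | counter=5 r=(2,4,2) succ=(0,3,0) retry=(1,0,1)
11 | t1 LOAD | counter=5 r=(5,4,2) succ=(0,3,0) retry=(1,0,1)
12 | t1 CAS | counter=6 r=(5,4,2) succ=(1,3,0) retry=(1,0,1)

counter=6 r=(5,4,2) succ=(1,3,0) retry=(1,0,1)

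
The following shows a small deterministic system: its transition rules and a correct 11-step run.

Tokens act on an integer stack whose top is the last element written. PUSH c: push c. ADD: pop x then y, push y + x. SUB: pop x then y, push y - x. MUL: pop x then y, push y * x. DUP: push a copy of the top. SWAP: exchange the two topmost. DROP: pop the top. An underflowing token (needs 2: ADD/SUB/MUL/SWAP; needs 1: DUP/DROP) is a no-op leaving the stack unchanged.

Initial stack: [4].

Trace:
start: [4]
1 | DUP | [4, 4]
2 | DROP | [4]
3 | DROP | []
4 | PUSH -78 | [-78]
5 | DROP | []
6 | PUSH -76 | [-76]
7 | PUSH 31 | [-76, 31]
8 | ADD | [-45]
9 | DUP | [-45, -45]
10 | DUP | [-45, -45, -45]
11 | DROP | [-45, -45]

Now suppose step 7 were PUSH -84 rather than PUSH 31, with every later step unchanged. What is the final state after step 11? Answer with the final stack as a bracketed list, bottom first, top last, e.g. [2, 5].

[-160, -160]

(re-executing from step 7 with the substitution; state before step 7: [-76])
7 | PUSH -84 | [-76, -84]
8 | ADD | [-160]
9 | DUP | [-160, -160]
10 | DUP | [-160, -160, -160]
11 | DROP | [-160, -160]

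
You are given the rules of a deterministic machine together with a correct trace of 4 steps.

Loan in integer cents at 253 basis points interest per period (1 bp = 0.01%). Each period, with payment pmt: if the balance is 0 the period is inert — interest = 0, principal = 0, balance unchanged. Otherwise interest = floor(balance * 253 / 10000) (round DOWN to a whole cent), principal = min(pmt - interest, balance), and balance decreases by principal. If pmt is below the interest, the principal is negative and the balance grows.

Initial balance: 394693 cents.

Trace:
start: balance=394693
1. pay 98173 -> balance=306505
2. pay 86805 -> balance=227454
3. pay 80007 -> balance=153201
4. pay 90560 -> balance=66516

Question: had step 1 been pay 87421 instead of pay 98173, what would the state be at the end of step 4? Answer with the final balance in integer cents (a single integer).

(re-executing from step 1 with the substitution; state before step 1: balance=394693)
1. pay 87421 -> balance=317257
2. pay 86805 -> balance=238478
3. pay 80007 -> balance=164504
4. pay 90560 -> balance=78105

78105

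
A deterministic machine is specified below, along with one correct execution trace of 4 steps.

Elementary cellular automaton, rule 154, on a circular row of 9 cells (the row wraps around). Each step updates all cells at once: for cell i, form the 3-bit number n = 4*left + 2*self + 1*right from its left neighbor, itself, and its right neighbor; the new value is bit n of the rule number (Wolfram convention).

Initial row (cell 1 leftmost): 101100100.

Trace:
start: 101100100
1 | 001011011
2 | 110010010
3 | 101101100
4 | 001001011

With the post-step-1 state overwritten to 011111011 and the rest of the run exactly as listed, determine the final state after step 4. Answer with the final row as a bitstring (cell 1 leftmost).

111001001

state after step 1 := 011111011
2 | 011110010
3 | 111101101
4 | 111001001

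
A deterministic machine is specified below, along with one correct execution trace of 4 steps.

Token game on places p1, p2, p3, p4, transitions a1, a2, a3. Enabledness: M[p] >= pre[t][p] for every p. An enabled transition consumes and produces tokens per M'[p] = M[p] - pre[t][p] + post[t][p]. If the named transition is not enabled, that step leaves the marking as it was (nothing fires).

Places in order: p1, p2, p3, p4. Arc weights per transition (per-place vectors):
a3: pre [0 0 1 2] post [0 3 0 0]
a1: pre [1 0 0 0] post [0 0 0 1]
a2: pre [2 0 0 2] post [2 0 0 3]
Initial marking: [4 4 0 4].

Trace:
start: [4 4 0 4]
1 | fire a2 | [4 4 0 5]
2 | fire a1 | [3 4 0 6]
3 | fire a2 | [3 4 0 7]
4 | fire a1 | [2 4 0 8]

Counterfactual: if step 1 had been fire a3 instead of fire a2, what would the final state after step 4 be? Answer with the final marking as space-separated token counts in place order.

(re-executing from step 1 with the substitution; state before step 1: [4 4 0 4])
1 | fire a3 | [4 4 0 4]
2 | fire a1 | [3 4 0 5]
3 | fire a2 | [3 4 0 6]
4 | fire a1 | [2 4 0 7]

2 4 0 7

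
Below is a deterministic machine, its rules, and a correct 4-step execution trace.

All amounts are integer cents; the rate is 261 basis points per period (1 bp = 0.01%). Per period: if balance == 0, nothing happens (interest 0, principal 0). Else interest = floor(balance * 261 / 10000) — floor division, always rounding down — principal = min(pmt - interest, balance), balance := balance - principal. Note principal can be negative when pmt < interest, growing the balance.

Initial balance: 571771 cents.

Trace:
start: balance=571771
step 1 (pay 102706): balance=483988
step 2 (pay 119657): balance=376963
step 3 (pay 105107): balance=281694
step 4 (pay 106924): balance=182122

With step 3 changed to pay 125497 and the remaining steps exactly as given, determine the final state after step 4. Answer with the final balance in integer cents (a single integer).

161200

(re-executing from step 3 with the substitution; state before step 3: balance=376963)
step 3 (pay 125497): balance=261304
step 4 (pay 106924): balance=161200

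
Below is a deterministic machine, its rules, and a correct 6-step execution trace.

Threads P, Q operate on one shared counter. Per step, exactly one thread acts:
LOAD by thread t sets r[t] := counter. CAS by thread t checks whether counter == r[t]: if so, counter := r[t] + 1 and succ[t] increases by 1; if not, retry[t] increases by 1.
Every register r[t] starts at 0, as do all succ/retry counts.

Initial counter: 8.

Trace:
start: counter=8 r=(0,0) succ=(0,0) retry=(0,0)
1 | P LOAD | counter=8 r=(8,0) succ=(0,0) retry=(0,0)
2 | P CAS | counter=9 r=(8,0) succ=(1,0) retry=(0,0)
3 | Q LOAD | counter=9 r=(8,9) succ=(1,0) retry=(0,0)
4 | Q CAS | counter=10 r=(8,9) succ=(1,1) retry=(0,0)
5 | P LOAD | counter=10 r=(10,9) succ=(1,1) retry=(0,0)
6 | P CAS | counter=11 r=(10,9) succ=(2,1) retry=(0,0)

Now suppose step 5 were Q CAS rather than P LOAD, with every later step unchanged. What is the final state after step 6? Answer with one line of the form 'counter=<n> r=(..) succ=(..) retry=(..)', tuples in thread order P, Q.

counter=10 r=(8,9) succ=(1,1) retry=(1,1)

(re-executing from step 5 with the substitution; state before step 5: counter=10 r=(8,9) succ=(1,1) retry=(0,0))
5 | Q CAS | counter=10 r=(8,9) succ=(1,1) retry=(0,1)
6 | P CAS | counter=10 r=(8,9) succ=(1,1) retry=(1,1)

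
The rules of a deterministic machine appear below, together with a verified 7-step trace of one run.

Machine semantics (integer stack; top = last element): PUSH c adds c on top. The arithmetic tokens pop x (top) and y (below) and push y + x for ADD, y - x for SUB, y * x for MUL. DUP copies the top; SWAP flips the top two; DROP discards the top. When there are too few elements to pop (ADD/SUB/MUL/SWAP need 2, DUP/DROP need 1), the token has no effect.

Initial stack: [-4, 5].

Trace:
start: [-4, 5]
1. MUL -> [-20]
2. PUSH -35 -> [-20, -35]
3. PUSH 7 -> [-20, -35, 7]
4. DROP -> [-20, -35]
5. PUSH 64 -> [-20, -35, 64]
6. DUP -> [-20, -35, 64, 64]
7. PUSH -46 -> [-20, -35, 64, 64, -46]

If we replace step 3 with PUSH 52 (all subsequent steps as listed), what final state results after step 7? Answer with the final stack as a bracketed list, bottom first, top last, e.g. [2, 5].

[-20, -35, 64, 64, -46]

(re-executing from step 3 with the substitution; state before step 3: [-20, -35])
3. PUSH 52 -> [-20, -35, 52]
4. DROP -> [-20, -35]
5. PUSH 64 -> [-20, -35, 64]
6. DUP -> [-20, -35, 64, 64]
7. PUSH -46 -> [-20, -35, 64, 64, -46]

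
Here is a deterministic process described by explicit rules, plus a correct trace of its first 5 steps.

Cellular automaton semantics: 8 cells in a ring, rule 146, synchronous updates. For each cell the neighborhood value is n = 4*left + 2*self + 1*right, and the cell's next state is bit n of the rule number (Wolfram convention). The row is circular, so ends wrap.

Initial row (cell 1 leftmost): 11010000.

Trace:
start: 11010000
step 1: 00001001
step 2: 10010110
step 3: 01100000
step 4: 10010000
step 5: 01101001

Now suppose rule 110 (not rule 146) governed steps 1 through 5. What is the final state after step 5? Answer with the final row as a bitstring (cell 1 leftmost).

11000111

(re-executing steps 1..5 under rule 110; state before step 1: 11010000)
step 1: 11110001
step 2: 00010011
step 3: 00110111
step 4: 01111101
step 5: 11000111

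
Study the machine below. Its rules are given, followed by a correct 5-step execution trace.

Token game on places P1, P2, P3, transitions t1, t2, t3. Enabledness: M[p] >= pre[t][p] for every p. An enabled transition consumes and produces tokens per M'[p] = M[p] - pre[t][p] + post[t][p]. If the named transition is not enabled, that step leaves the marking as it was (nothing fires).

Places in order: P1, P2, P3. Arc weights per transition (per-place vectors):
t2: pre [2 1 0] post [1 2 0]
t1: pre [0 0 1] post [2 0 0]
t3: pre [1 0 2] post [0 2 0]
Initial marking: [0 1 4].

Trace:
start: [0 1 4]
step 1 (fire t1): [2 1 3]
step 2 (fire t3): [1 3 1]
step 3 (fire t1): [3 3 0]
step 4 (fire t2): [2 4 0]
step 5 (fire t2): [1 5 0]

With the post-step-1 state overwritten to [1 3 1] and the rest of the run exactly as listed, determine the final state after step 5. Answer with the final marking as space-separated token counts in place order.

1 5 0

state after step 1 := [1 3 1]
step 2 (fire t3): [1 3 1]
step 3 (fire t1): [3 3 0]
step 4 (fire t2): [2 4 0]
step 5 (fire t2): [1 5 0]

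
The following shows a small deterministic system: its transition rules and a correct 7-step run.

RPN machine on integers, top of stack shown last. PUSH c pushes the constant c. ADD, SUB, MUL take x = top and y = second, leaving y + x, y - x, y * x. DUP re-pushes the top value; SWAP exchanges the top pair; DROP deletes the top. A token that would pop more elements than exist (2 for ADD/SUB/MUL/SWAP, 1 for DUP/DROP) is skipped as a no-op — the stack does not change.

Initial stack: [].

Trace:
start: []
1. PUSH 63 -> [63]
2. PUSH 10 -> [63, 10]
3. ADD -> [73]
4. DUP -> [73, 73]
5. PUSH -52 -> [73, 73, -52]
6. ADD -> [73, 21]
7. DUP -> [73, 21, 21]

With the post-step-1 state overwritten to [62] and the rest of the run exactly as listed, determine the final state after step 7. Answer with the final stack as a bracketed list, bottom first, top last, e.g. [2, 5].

state after step 1 := [62]
2. PUSH 10 -> [62, 10]
3. ADD -> [72]
4. DUP -> [72, 72]
5. PUSH -52 -> [72, 72, -52]
6. ADD -> [72, 20]
7. DUP -> [72, 20, 20]

[72, 20, 20]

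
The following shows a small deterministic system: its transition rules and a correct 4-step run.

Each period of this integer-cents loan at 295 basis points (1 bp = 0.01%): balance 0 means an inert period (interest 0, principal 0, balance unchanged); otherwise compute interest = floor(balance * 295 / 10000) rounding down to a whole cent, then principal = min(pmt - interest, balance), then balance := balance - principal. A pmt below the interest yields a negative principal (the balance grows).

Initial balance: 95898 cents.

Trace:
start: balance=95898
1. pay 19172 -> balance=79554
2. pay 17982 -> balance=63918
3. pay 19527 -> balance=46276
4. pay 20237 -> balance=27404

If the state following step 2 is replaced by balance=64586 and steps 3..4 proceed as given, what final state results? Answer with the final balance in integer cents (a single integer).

state after step 2 := balance=64586
3. pay 19527 -> balance=46964
4. pay 20237 -> balance=28112

28112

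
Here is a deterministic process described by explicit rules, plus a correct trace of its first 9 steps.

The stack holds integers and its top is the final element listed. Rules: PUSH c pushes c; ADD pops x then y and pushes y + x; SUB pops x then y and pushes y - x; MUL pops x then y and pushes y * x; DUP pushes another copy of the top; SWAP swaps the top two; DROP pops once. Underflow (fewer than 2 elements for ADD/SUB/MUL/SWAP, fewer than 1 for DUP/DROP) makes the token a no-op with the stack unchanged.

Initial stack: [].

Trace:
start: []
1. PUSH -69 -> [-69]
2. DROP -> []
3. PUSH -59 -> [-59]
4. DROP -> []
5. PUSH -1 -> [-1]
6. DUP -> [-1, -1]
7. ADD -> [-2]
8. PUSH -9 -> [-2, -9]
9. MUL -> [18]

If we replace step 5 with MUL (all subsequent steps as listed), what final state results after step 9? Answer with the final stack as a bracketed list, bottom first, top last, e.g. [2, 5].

(re-executing from step 5 with the substitution; state before step 5: [])
5. MUL -> []
6. DUP -> []
7. ADD -> []
8. PUSH -9 -> [-9]
9. MUL -> [-9]

[-9]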